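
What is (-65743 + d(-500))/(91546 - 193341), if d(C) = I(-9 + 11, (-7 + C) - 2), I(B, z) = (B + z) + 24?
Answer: 66226/101795 ≈ 0.65058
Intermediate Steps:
I(B, z) = 24 + B + z
d(C) = 17 + C (d(C) = 24 + (-9 + 11) + ((-7 + C) - 2) = 24 + 2 + (-9 + C) = 17 + C)
(-65743 + d(-500))/(91546 - 193341) = (-65743 + (17 - 500))/(91546 - 193341) = (-65743 - 483)/(-101795) = -66226*(-1/101795) = 66226/101795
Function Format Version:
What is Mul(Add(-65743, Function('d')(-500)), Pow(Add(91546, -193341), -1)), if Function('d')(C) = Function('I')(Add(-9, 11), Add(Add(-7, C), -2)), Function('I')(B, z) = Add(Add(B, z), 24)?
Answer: Rational(66226, 101795) ≈ 0.65058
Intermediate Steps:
Function('I')(B, z) = Add(24, B, z)
Function('d')(C) = Add(17, C) (Function('d')(C) = Add(24, Add(-9, 11), Add(Add(-7, C), -2)) = Add(24, 2, Add(-9, C)) = Add(17, C))
Mul(Add(-65743, Function('d')(-500)), Pow(Add(91546, -193341), -1)) = Mul(Add(-65743, Add(17, -500)), Pow(Add(91546, -193341), -1)) = Mul(Add(-65743, -483), Pow(-101795, -1)) = Mul(-66226, Rational(-1, 101795)) = Rational(66226, 101795)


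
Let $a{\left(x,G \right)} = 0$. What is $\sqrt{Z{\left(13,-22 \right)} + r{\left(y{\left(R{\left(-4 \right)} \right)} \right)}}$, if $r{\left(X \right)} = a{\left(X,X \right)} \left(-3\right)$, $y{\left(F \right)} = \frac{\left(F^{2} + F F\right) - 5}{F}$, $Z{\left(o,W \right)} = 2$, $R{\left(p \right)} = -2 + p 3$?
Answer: $\sqrt{2} \approx 1.4142$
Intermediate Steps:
$R{\left(p \right)} = -2 + 3 p$
$y{\left(F \right)} = \frac{-5 + 2 F^{2}}{F}$ ($y{\left(F \right)} = \frac{\left(F^{2} + F^{2}\right) - 5}{F} = \frac{2 F^{2} - 5}{F} = \frac{-5 + 2 F^{2}}{F}$)
$r{\left(X \right)} = 0$ ($r{\left(X \right)} = 0 \left(-3\right) = 0$)
$\sqrt{Z{\left(13,-22 \right)} + r{\left(y{\left(R{\left(-4 \right)} \right)} \right)}} = \sqrt{2 + 0} = \sqrt{2}$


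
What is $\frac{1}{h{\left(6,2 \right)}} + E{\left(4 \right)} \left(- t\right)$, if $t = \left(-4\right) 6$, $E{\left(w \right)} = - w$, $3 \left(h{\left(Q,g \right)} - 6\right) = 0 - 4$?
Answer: $- \frac{1341}{14} \approx -95.786$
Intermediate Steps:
$h{\left(Q,g \right)} = \frac{14}{3}$ ($h{\left(Q,g \right)} = 6 + \frac{0 - 4}{3} = 6 + \frac{1}{3} \left(-4\right) = 6 - \frac{4}{3} = \frac{14}{3}$)
$t = -24$
$\frac{1}{h{\left(6,2 \right)}} + E{\left(4 \right)} \left(- t\right) = \frac{1}{\frac{14}{3}} + \left(-1\right) 4 \left(\left(-1\right) \left(-24\right)\right) = \frac{3}{14} - 96 = - \frac{1341}{14}$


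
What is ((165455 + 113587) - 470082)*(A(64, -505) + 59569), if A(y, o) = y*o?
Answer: -5205648960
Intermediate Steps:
A(y, o) = o*y
((165455 + 113587) - 470082)*(A(64, -505) + 59569) = ((165455 + 113587) - 470082)*(-505*64 + 59569) = (279042 - 470082)*(-32320 + 59569) = -191040*27249 = -5205648960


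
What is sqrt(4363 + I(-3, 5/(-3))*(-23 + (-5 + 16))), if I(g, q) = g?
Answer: sqrt(4399) ≈ 66.325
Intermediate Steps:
sqrt(4363 + I(-3, 5/(-3))*(-23 + (-5 + 16))) = sqrt(4363 - 3*(-23 + (-5 + 16))) = sqrt(4363 - 3*(-23 + 11)) = sqrt(4363 - 3*(-12)) = sqrt(4363 + 36) = sqrt(4399)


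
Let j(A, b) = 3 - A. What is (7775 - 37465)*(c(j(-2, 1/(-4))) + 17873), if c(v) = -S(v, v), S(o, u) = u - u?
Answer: -530649370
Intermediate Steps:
S(o, u) = 0
c(v) = 0 (c(v) = -1*0 = 0)
(7775 - 37465)*(c(j(-2, 1/(-4))) + 17873) = (7775 - 37465)*(0 + 17873) = -29690*17873 = -530649370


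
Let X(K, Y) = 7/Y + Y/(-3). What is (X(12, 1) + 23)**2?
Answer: 7921/9 ≈ 880.11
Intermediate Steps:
X(K, Y) = 7/Y - Y/3 (X(K, Y) = 7/Y + Y*(-1/3) = 7/Y - Y/3)
(X(12, 1) + 23)**2 = ((7/1 - 1/3*1) + 23)**2 = ((7*1 - 1/3) + 23)**2 = ((7 - 1/3) + 23)**2 = (20/3 + 23)**2 = (89/3)**2 = 7921/9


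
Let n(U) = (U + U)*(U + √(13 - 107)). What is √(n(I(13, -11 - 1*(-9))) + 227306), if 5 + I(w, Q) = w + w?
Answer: √(228188 + 42*I*√94) ≈ 477.69 + 0.426*I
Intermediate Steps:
I(w, Q) = -5 + 2*w (I(w, Q) = -5 + (w + w) = -5 + 2*w)
n(U) = 2*U*(U + I*√94) (n(U) = (2*U)*(U + √(-94)) = (2*U)*(U + I*√94) = 2*U*(U + I*√94))
√(n(I(13, -11 - 1*(-9))) + 227306) = √(2*(-5 + 2*13)*((-5 + 2*13) + I*√94) + 227306) = √(2*(-5 + 26)*((-5 + 26) + I*√94) + 227306) = √(2*21*(21 + I*√94) + 227306) = √((882 + 42*I*√94) + 227306) = √(228188 + 42*I*√94)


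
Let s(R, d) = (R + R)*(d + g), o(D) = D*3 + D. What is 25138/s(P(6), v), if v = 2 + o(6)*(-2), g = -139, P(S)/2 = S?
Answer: -12569/2220 ≈ -5.6617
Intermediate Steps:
o(D) = 4*D (o(D) = 3*D + D = 4*D)
P(S) = 2*S
v = -46 (v = 2 + (4*6)*(-2) = 2 + 24*(-2) = 2 - 48 = -46)
s(R, d) = 2*R*(-139 + d) (s(R, d) = (R + R)*(d - 139) = (2*R)*(-139 + d) = 2*R*(-139 + d))
25138/s(P(6), v) = 25138/((2*(2*6)*(-139 - 46))) = 25138/((2*12*(-185))) = 25138/(-4440) = 25138*(-1/4440) = -12569/2220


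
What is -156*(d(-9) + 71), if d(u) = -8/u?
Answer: -33644/3 ≈ -11215.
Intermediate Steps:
-156*(d(-9) + 71) = -156*(-8/(-9) + 71) = -156*(-8*(-⅑) + 71) = -156*(8/9 + 71) = -156*647/9 = -33644/3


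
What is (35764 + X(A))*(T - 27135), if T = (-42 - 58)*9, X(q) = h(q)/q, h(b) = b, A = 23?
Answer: -1002671775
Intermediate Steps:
X(q) = 1 (X(q) = q/q = 1)
T = -900 (T = -100*9 = -900)
(35764 + X(A))*(T - 27135) = (35764 + 1)*(-900 - 27135) = 35765*(-28035) = -1002671775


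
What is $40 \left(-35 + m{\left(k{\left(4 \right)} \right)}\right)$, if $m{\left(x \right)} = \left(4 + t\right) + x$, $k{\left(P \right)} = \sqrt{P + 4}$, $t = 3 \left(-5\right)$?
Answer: $-1840 + 80 \sqrt{2} \approx -1726.9$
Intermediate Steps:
$t = -15$
$k{\left(P \right)} = \sqrt{4 + P}$
$m{\left(x \right)} = -11 + x$ ($m{\left(x \right)} = \left(4 - 15\right) + x = -11 + x$)
$40 \left(-35 + m{\left(k{\left(4 \right)} \right)}\right) = 40 \left(-35 - \left(11 - \sqrt{4 + 4}\right)\right) = 40 \left(-35 - \left(11 - \sqrt{8}\right)\right) = 40 \left(-35 - \left(11 - 2 \sqrt{2}\right)\right) = 40 \left(-46 + 2 \sqrt{2}\right) = -1840 + 80 \sqrt{2}$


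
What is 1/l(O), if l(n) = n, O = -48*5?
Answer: -1/240 ≈ -0.0041667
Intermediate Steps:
O = -240
1/l(O) = 1/(-240) = -1/240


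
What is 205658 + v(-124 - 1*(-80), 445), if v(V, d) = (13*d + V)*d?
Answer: 2760403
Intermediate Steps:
v(V, d) = d*(V + 13*d) (v(V, d) = (V + 13*d)*d = d*(V + 13*d))
205658 + v(-124 - 1*(-80), 445) = 205658 + 445*((-124 - 1*(-80)) + 13*445) = 205658 + 445*((-124 + 80) + 5785) = 205658 + 445*(-44 + 5785) = 205658 + 445*5741 = 205658 + 2554745 = 2760403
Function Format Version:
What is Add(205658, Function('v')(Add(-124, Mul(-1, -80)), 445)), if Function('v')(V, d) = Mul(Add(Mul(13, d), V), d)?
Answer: 2760403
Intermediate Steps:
Function('v')(V, d) = Mul(d, Add(V, Mul(13, d))) (Function('v')(V, d) = Mul(Add(V, Mul(13, d)), d) = Mul(d, Add(V, Mul(13, d))))
Add(205658, Function('v')(Add(-124, Mul(-1, -80)), 445)) = Add(205658, Mul(445, Add(Add(-124, Mul(-1, -80)), Mul(13, 445)))) = Add(205658, Mul(445, Add(Add(-124, 80), 5785))) = Add(205658, Mul(445, Add(-44, 5785))) = Add(205658, Mul(445, 5741)) = Add(205658, 2554745) = 2760403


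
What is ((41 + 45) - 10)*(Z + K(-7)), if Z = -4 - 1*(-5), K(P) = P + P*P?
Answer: 3268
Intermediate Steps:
K(P) = P + P**2
Z = 1 (Z = -4 + 5 = 1)
((41 + 45) - 10)*(Z + K(-7)) = ((41 + 45) - 10)*(1 - 7*(1 - 7)) = (86 - 10)*(1 - 7*(-6)) = 76*(1 + 42) = 76*43 = 3268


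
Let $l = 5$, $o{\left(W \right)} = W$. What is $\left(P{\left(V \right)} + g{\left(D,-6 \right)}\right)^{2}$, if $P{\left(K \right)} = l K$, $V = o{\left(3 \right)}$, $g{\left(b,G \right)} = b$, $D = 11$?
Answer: $676$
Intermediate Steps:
$V = 3$
$P{\left(K \right)} = 5 K$
$\left(P{\left(V \right)} + g{\left(D,-6 \right)}\right)^{2} = \left(5 \cdot 3 + 11\right)^{2} = \left(15 + 11\right)^{2} = 26^{2} = 676$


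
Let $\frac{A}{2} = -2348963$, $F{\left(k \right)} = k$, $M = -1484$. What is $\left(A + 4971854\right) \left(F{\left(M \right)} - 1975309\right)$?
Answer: $-541498952904$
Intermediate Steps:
$A = -4697926$ ($A = 2 \left(-2348963\right) = -4697926$)
$\left(A + 4971854\right) \left(F{\left(M \right)} - 1975309\right) = \left(-4697926 + 4971854\right) \left(-1484 - 1975309\right) = 273928 \left(-1976793\right) = -541498952904$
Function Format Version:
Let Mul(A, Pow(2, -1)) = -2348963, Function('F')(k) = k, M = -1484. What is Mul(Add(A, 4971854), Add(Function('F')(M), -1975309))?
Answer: -541498952904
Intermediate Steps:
A = -4697926 (A = Mul(2, -2348963) = -4697926)
Mul(Add(A, 4971854), Add(Function('F')(M), -1975309)) = Mul(Add(-4697926, 4971854), Add(-1484, -1975309)) = Mul(273928, -1976793) = -541498952904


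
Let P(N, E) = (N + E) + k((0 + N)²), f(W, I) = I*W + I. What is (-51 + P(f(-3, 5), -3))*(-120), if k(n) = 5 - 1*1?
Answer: 7200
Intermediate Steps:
k(n) = 4 (k(n) = 5 - 1 = 4)
f(W, I) = I + I*W
P(N, E) = 4 + E + N (P(N, E) = (N + E) + 4 = (E + N) + 4 = 4 + E + N)
(-51 + P(f(-3, 5), -3))*(-120) = (-51 + (4 - 3 + 5*(1 - 3)))*(-120) = (-51 + (4 - 3 + 5*(-2)))*(-120) = (-51 + (4 - 3 - 10))*(-120) = (-51 - 9)*(-120) = -60*(-120) = 7200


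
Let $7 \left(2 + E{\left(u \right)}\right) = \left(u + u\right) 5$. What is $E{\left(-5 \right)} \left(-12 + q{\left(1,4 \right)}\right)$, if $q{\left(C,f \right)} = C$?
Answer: $\frac{704}{7} \approx 100.57$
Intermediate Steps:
$E{\left(u \right)} = -2 + \frac{10 u}{7}$ ($E{\left(u \right)} = -2 + \frac{\left(u + u\right) 5}{7} = -2 + \frac{2 u 5}{7} = -2 + \frac{10 u}{7}$)
$E{\left(-5 \right)} \left(-12 + q{\left(1,4 \right)}\right) = \left(-2 + \frac{10}{7} \left(-5\right)\right) \left(-12 + 1\right) = \left(-2 - \frac{50}{7}\right) \left(-11\right) = \left(- \frac{64}{7}\right) \left(-11\right) = \frac{704}{7}$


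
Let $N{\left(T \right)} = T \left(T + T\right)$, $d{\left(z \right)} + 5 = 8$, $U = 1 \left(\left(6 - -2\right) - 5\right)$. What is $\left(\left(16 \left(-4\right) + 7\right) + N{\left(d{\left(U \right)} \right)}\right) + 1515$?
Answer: $1476$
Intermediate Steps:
$U = 3$ ($U = 1 \left(\left(6 + 2\right) - 5\right) = 1 \left(8 - 5\right) = 1 \cdot 3 = 3$)
$d{\left(z \right)} = 3$ ($d{\left(z \right)} = -5 + 8 = 3$)
$N{\left(T \right)} = 2 T^{2}$ ($N{\left(T \right)} = T 2 T = 2 T^{2}$)
$\left(\left(16 \left(-4\right) + 7\right) + N{\left(d{\left(U \right)} \right)}\right) + 1515 = \left(\left(16 \left(-4\right) + 7\right) + 2 \cdot 3^{2}\right) + 1515 = \left(\left(-64 + 7\right) + 2 \cdot 9\right) + 1515 = \left(-57 + 18\right) + 1515 = -39 + 1515 = 1476$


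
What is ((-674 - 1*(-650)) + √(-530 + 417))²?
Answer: (24 - I*√113)² ≈ 463.0 - 510.25*I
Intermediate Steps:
((-674 - 1*(-650)) + √(-530 + 417))² = ((-674 + 650) + √(-113))² = (-24 + I*√113)²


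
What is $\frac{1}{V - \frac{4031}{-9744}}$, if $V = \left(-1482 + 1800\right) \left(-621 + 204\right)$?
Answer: $- \frac{336}{44555477} \approx -7.5412 \cdot 10^{-6}$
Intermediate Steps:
$V = -132606$ ($V = 318 \left(-417\right) = -132606$)
$\frac{1}{V - \frac{4031}{-9744}} = \frac{1}{-132606 - \frac{4031}{-9744}} = \frac{1}{-132606 - - \frac{139}{336}} = \frac{1}{-132606 + \frac{139}{336}} = \frac{1}{- \frac{44555477}{336}} = - \frac{336}{44555477}$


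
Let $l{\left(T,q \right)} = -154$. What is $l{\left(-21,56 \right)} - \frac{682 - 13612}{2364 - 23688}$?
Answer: $- \frac{549471}{3554} \approx -154.61$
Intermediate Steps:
$l{\left(-21,56 \right)} - \frac{682 - 13612}{2364 - 23688} = -154 - \frac{682 - 13612}{2364 - 23688} = -154 - - \frac{12930}{-21324} = -154 - \left(-12930\right) \left(- \frac{1}{21324}\right) = -154 - \frac{2155}{3554} = - \frac{549471}{3554}$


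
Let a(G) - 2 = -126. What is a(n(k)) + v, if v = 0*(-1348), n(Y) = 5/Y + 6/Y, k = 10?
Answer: -124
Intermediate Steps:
n(Y) = 11/Y
a(G) = -124 (a(G) = 2 - 126 = -124)
v = 0
a(n(k)) + v = -124 + 0 = -124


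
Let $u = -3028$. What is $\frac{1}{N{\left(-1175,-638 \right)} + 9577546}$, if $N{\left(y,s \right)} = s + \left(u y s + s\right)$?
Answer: $- \frac{1}{2260363930} \approx -4.4241 \cdot 10^{-10}$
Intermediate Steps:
$N{\left(y,s \right)} = 2 s - 3028 s y$ ($N{\left(y,s \right)} = s + \left(- 3028 y s + s\right) = s - \left(- s + 3028 s y\right) = 2 s - 3028 s y$)
$\frac{1}{N{\left(-1175,-638 \right)} + 9577546} = \frac{1}{2 \left(-638\right) \left(1 - -1778950\right) + 9577546} = \frac{1}{2 \left(-638\right) \left(1 + 1778950\right) + 9577546} = \frac{1}{2 \left(-638\right) 1778951 + 9577546} = \frac{1}{-2269941476 + 9577546} = \frac{1}{-2260363930} = - \frac{1}{2260363930}$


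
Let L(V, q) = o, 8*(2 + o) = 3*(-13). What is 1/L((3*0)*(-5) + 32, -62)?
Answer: -8/55 ≈ -0.14545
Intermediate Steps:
o = -55/8 (o = -2 + (3*(-13))/8 = -2 + (1/8)*(-39) = -2 - 39/8 = -55/8 ≈ -6.8750)
L(V, q) = -55/8
1/L((3*0)*(-5) + 32, -62) = 1/(-55/8) = -8/55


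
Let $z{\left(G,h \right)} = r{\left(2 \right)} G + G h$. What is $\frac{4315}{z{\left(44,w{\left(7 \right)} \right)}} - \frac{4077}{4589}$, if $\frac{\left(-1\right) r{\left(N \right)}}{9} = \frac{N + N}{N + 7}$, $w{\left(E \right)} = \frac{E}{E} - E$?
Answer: $- \frac{4319083}{403832} \approx -10.695$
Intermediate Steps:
$w{\left(E \right)} = 1 - E$
$r{\left(N \right)} = - \frac{18 N}{7 + N}$ ($r{\left(N \right)} = - 9 \frac{N + N}{N + 7} = - 9 \frac{2 N}{7 + N} = - \frac{18 N}{7 + N}$)
$z{\left(G,h \right)} = - 4 G + G h$ ($z{\left(G,h \right)} = \left(-18\right) 2 \frac{1}{7 + 2} G + G h = \left(-18\right) 2 \cdot \frac{1}{9} G + G h = - 4 G + G h$)
$\frac{4315}{z{\left(44,w{\left(7 \right)} \right)}} - \frac{4077}{4589} = \frac{4315}{44 \left(-4 + \left(1 - 7\right)\right)} - \frac{4077}{4589} = \frac{4315}{44 \left(-4 - 6\right)} - \frac{4077}{4589} = \frac{4315}{44 \left(-10\right)} - \frac{4077}{4589} = \frac{4315}{-440} - \frac{4077}{4589} = 4315 \left(- \frac{1}{440}\right) - \frac{4077}{4589} = - \frac{863}{88} - \frac{4077}{4589} = - \frac{4319083}{403832}$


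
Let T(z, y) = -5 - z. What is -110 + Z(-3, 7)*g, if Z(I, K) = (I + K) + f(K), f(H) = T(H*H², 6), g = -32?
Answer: 10898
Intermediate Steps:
f(H) = -5 - H³ (f(H) = -5 - H*H² = -5 - H³)
Z(I, K) = -5 + I + K - K³ (Z(I, K) = (I + K) + (-5 - K³) = -5 + I + K - K³)
-110 + Z(-3, 7)*g = -110 + (-5 - 3 + 7 - 1*7³)*(-32) = -110 + (-5 - 3 + 7 - 1*343)*(-32) = -110 + (-5 - 3 + 7 - 343)*(-32) = -110 - 344*(-32) = -110 + 11008 = 10898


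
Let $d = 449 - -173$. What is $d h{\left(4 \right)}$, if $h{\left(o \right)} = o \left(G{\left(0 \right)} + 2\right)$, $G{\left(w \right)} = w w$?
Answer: $4976$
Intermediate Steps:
$G{\left(w \right)} = w^{2}$
$d = 622$ ($d = 449 + 173 = 622$)
$h{\left(o \right)} = 2 o$ ($h{\left(o \right)} = o \left(0^{2} + 2\right) = o \left(0 + 2\right) = o 2 = 2 o$)
$d h{\left(4 \right)} = 622 \cdot 2 \cdot 4 = 622 \cdot 8 = 4976$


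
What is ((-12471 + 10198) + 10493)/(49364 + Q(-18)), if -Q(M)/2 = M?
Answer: 411/2470 ≈ 0.16640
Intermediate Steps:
Q(M) = -2*M
((-12471 + 10198) + 10493)/(49364 + Q(-18)) = ((-12471 + 10198) + 10493)/(49364 - 2*(-18)) = (-2273 + 10493)/(49364 + 36) = 8220/49400 = 8220*(1/49400) = 411/2470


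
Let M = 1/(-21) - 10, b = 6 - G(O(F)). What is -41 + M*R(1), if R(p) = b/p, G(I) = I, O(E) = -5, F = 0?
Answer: -3182/21 ≈ -151.52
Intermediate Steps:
b = 11 (b = 6 - 1*(-5) = 6 + 5 = 11)
R(p) = 11/p
M = -211/21 (M = -1/21 - 10 = -211/21 ≈ -10.048)
-41 + M*R(1) = -41 - 2321/(21*1) = -41 - 2321/21 = -3182/21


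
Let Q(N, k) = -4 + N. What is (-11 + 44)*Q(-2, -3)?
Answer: -198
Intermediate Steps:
(-11 + 44)*Q(-2, -3) = (-11 + 44)*(-4 - 2) = 33*(-6) = -198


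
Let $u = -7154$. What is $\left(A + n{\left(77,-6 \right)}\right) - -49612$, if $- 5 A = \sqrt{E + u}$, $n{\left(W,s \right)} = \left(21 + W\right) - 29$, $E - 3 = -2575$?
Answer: $49681 - \frac{i \sqrt{9726}}{5} \approx 49681.0 - 19.724 i$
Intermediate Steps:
$E = -2572$ ($E = 3 - 2575 = -2572$)
$n{\left(W,s \right)} = -8 + W$
$A = - \frac{i \sqrt{9726}}{5}$ ($A = - \frac{\sqrt{-2572 - 7154}}{5} = - \frac{\sqrt{-9726}}{5} = - \frac{i \sqrt{9726}}{5} \approx - 19.724 i$)
$\left(A + n{\left(77,-6 \right)}\right) - -49612 = \left(- \frac{i \sqrt{9726}}{5} + \left(-8 + 77\right)\right) - -49612 = \left(- \frac{i \sqrt{9726}}{5} + 69\right) + 49612 = \left(69 - \frac{i \sqrt{9726}}{5}\right) + 49612 = 49681 - \frac{i \sqrt{9726}}{5}$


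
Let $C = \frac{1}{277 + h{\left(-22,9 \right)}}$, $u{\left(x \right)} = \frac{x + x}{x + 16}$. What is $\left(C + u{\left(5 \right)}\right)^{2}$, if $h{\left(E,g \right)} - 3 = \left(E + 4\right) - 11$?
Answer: $\frac{6405961}{27783441} \approx 0.23057$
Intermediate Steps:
$h{\left(E,g \right)} = -4 + E$ ($h{\left(E,g \right)} = 3 + \left(\left(E + 4\right) - 11\right) = 3 + \left(\left(4 + E\right) - 11\right) = 3 + \left(-7 + E\right) = -4 + E$)
$u{\left(x \right)} = \frac{2 x}{16 + x}$
$C = \frac{1}{251}$ ($C = \frac{1}{277 - 26} = \frac{1}{251} \approx 0.0039841$)
$\left(C + u{\left(5 \right)}\right)^{2} = \left(\frac{1}{251} + 2 \cdot 5 \frac{1}{16 + 5}\right)^{2} = \left(\frac{1}{251} + 2 \cdot 5 \cdot \frac{1}{21}\right)^{2} = \left(\frac{1}{251} + \frac{10}{21}\right)^{2} = \left(\frac{2531}{5271}\right)^{2} = \frac{6405961}{27783441}$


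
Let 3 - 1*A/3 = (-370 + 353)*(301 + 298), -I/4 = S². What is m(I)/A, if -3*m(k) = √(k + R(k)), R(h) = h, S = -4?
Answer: -4*I*√2/45837 ≈ -0.00012341*I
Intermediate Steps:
I = -64 (I = -4*(-4)² = -4*16 = -64)
m(k) = -√2*√k/3 (m(k) = -√(k + k)/3 = -√2*√k/3)
A = 30558 (A = 9 - 3*(-370 + 353)*(301 + 298) = 9 - (-51)*599 = 9 - 3*(-10183) = 9 + 30549 = 30558)
m(I)/A = -√2*√(-64)/3/30558 = -√2*8*I/3*(1/30558) = -8*I*√2/3*(1/30558) = -4*I*√2/45837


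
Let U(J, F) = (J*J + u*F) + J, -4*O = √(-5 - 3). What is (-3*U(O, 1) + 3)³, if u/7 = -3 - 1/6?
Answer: 713905/2 + 90711*I*√2/4 ≈ 3.5695e+5 + 32071.0*I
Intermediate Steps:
O = -I*√2/2 (O = -√(-5 - 3)/4 = -I*√2/2 ≈ -0.70711*I)
u = -133/6 (u = 7*(-3 - 1/6) = 7*(-3 - 1*⅙) = 7*(-3 - ⅙) = 7*(-19/6) = -133/6 ≈ -22.167)
U(J, F) = J + J² - 133*F/6 (U(J, F) = (J*J - 133*F/6) + J = (J² - 133*F/6) + J = J + J² - 133*F/6)
(-3*U(O, 1) + 3)³ = (-3*(-I*√2/2 + (-I*√2/2)² - 133/6*1) + 3)³ = (-3*(-I*√2/2 - ½ - 133/6) + 3)³ = (-3*(-68/3 - I*√2/2) + 3)³ = ((68 + 3*I*√2/2) + 3)³ = (71 + 3*I*√2/2)³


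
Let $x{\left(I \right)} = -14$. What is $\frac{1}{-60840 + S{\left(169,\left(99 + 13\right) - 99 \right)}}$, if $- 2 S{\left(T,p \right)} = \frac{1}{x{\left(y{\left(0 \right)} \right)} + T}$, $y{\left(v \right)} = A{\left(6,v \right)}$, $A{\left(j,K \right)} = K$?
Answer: $- \frac{310}{18860401} \approx -1.6437 \cdot 10^{-5}$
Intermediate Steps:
$y{\left(v \right)} = v$
$S{\left(T,p \right)} = - \frac{1}{2 \left(-14 + T\right)}$
$\frac{1}{-60840 + S{\left(169,\left(99 + 13\right) - 99 \right)}} = \frac{1}{-60840 - \frac{1}{-28 + 2 \cdot 169}} = \frac{1}{-60840 - \frac{1}{-28 + 338}} = \frac{1}{-60840 - \frac{1}{310}} = \frac{1}{- \frac{18860401}{310}} = - \frac{310}{18860401}$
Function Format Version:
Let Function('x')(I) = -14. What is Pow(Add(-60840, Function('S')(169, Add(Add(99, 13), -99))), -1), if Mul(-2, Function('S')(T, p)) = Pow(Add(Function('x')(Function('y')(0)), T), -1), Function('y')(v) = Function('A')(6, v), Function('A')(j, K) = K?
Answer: Rational(-310, 18860401) ≈ -1.6437e-5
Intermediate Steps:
Function('y')(v) = v
Function('S')(T, p) = Mul(Rational(-1, 2), Pow(Add(-14, T), -1))
Pow(Add(-60840, Function('S')(169, Add(Add(99, 13), -99))), -1) = Pow(Add(-60840, Mul(-1, Pow(Add(-28, Mul(2, 169)), -1))), -1) = Pow(Add(-60840, Mul(-1, Pow(Add(-28, 338), -1))), -1) = Pow(Add(-60840, Mul(-1, Pow(310, -1))), -1) = Pow(Add(-60840, Mul(-1, Rational(1, 310))), -1) = Pow(Add(-60840, Rational(-1, 310)), -1) = Pow(Rational(-18860401, 310), -1) = Rational(-310, 18860401)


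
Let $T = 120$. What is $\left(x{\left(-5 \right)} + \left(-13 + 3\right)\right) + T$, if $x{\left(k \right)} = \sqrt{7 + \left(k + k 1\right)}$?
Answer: $110 + i \sqrt{3} \approx 110.0 + 1.732 i$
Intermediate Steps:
$x{\left(k \right)} = \sqrt{7 + 2 k}$ ($x{\left(k \right)} = \sqrt{7 + \left(k + k\right)} = \sqrt{7 + 2 k}$)
$\left(x{\left(-5 \right)} + \left(-13 + 3\right)\right) + T = \left(\sqrt{7 + 2 \left(-5\right)} + \left(-13 + 3\right)\right) + 120 = \left(\sqrt{7 - 10} - 10\right) + 120 = \left(\sqrt{-3} - 10\right) + 120 = \left(i \sqrt{3} - 10\right) + 120 = \left(-10 + i \sqrt{3}\right) + 120 = 110 + i \sqrt{3}$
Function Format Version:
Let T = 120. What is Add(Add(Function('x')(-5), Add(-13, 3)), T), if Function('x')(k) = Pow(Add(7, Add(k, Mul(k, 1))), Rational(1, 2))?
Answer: Add(110, Mul(I, Pow(3, Rational(1, 2)))) ≈ Add(110.00, Mul(1.7320, I))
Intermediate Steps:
Function('x')(k) = Pow(Add(7, Mul(2, k)), Rational(1, 2)) (Function('x')(k) = Pow(Add(7, Add(k, k)), Rational(1, 2)) = Pow(Add(7, Mul(2, k)), Rational(1, 2)))
Add(Add(Function('x')(-5), Add(-13, 3)), T) = Add(Add(Pow(Add(7, Mul(2, -5)), Rational(1, 2)), Add(-13, 3)), 120) = Add(Add(Pow(Add(7, -10), Rational(1, 2)), -10), 120) = Add(Add(Pow(-3, Rational(1, 2)), -10), 120) = Add(Add(Mul(I, Pow(3, Rational(1, 2))), -10), 120) = Add(Add(-10, Mul(I, Pow(3, Rational(1, 2)))), 120) = Add(110, Mul(I, Pow(3, Rational(1, 2))))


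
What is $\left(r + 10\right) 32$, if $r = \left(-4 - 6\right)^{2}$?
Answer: $3520$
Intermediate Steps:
$r = 100$ ($r = \left(-10\right)^{2} = 100$)
$\left(r + 10\right) 32 = \left(100 + 10\right) 32 = 110 \cdot 32 = 3520$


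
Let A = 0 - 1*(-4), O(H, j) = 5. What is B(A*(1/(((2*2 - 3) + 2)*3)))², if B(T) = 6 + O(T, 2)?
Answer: 121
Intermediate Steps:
A = 4 (A = 0 + 4 = 4)
B(T) = 11 (B(T) = 6 + 5 = 11)
B(A*(1/(((2*2 - 3) + 2)*3)))² = 11² = 121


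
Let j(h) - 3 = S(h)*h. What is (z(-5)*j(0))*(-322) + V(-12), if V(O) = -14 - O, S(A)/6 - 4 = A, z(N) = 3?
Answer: -2900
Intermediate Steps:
S(A) = 24 + 6*A
j(h) = 3 + h*(24 + 6*h) (j(h) = 3 + (24 + 6*h)*h = 3 + h*(24 + 6*h))
(z(-5)*j(0))*(-322) + V(-12) = (3*(3 + 6*0*(4 + 0)))*(-322) + (-14 - 1*(-12)) = (3*(3 + 6*0*4))*(-322) + (-14 + 12) = (3*(3 + 0))*(-322) - 2 = (3*3)*(-322) - 2 = 9*(-322) - 2 = -2898 - 2 = -2900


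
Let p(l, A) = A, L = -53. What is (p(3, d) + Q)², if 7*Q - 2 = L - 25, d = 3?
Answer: 3025/49 ≈ 61.735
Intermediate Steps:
Q = -76/7 (Q = 2/7 + (-53 - 25)/7 = 2/7 + (⅐)*(-78) = 2/7 - 78/7 = -76/7 ≈ -10.857)
(p(3, d) + Q)² = (3 - 76/7)² = (-55/7)² = 3025/49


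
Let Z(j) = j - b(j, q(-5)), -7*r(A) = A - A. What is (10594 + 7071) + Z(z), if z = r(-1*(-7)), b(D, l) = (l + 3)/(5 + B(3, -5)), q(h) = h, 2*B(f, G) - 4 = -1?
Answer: 229649/13 ≈ 17665.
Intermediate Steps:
B(f, G) = 3/2 (B(f, G) = 2 + (½)*(-1) = 2 - ½ = 3/2)
b(D, l) = 6/13 + 2*l/13 (b(D, l) = (l + 3)/(5 + 3/2) = (3 + l)/(13/2) = (3 + l)*(2/13) = 6/13 + 2*l/13)
r(A) = 0 (r(A) = -(A - A)/7 = -⅐*0 = 0)
z = 0
Z(j) = 4/13 + j (Z(j) = j - (6/13 + (2/13)*(-5)) = j - (6/13 - 10/13) = j - 1*(-4/13) = j + 4/13 = 4/13 + j)
(10594 + 7071) + Z(z) = (10594 + 7071) + (4/13 + 0) = 17665 + 4/13 = 229649/13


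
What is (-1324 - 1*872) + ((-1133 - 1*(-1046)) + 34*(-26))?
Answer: -3167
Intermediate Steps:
(-1324 - 1*872) + ((-1133 - 1*(-1046)) + 34*(-26)) = (-1324 - 872) + ((-1133 + 1046) - 884) = -2196 + (-87 - 884) = -2196 - 971 = -3167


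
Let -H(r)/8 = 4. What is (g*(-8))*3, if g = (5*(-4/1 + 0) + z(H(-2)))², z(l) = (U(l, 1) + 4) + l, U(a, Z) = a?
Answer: -153600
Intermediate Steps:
H(r) = -32 (H(r) = -8*4 = -32)
z(l) = 4 + 2*l (z(l) = (l + 4) + l = (4 + l) + l = 4 + 2*l)
g = 6400 (g = (5*(-4/1 + 0) + (4 + 2*(-32)))² = (5*(-4*1 + 0) + (4 - 64))² = (5*(-4 + 0) - 60)² = (5*(-4) - 60)² = (-20 - 60)² = (-80)² = 6400)
(g*(-8))*3 = (6400*(-8))*3 = -51200*3 = -153600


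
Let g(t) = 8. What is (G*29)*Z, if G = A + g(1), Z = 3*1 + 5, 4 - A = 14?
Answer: -464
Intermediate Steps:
A = -10 (A = 4 - 1*14 = 4 - 14 = -10)
Z = 8 (Z = 3 + 5 = 8)
G = -2 (G = -10 + 8 = -2)
(G*29)*Z = -2*29*8 = -58*8 = -464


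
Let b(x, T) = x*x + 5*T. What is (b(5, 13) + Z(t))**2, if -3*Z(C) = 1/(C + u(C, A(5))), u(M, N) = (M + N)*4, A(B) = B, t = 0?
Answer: 29149201/3600 ≈ 8097.0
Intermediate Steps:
u(M, N) = 4*M + 4*N
b(x, T) = x**2 + 5*T
Z(C) = -1/(3*(20 + 5*C)) (Z(C) = -1/(3*(C + (4*C + 4*5))) = -1/(3*(C + (4*C + 20))) = -1/(3*(C + (20 + 4*C))) = -1/(3*(20 + 5*C)))
(b(5, 13) + Z(t))**2 = ((5**2 + 5*13) - 1/(60 + 15*0))**2 = ((25 + 65) - 1/(60 + 0))**2 = (90 - 1/60)**2 = (5399/60)**2 = 29149201/3600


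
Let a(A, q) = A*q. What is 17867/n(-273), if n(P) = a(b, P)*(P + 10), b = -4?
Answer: -17867/287196 ≈ -0.062212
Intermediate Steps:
n(P) = -4*P*(10 + P) (n(P) = (-4*P)*(P + 10) = (-4*P)*(10 + P) = -4*P*(10 + P))
17867/n(-273) = 17867/((-4*(-273)*(10 - 273))) = 17867/((-4*(-273)*(-263))) = 17867/(-287196) = 17867*(-1/287196) = -17867/287196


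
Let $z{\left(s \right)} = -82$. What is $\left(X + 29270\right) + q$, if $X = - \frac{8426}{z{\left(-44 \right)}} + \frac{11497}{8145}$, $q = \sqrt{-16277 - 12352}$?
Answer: $\frac{9809356412}{333945} + 3 i \sqrt{3181} \approx 29374.0 + 169.2 i$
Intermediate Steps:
$q = 3 i \sqrt{3181}$ ($q = \sqrt{-28629} = 3 i \sqrt{3181} \approx 169.2 i$)
$X = \frac{34786262}{333945}$ ($X = - \frac{8426}{-82} + \frac{11497}{8145} = \left(-8426\right) \left(- \frac{1}{82}\right) + 11497 \cdot \frac{1}{8145} = \frac{4213}{41} + \frac{11497}{8145} = \frac{34786262}{333945} \approx 104.17$)
$\left(X + 29270\right) + q = \left(\frac{34786262}{333945} + 29270\right) + 3 i \sqrt{3181} = \frac{9809356412}{333945} + 3 i \sqrt{3181}$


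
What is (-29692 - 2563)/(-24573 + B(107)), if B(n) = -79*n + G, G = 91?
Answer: 6451/6587 ≈ 0.97935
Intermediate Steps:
B(n) = 91 - 79*n (B(n) = -79*n + 91 = 91 - 79*n)
(-29692 - 2563)/(-24573 + B(107)) = (-29692 - 2563)/(-24573 + (91 - 79*107)) = -32255/(-24573 + (91 - 8453)) = -32255/(-24573 - 8362) = -32255/(-32935) = -32255*(-1/32935) = 6451/6587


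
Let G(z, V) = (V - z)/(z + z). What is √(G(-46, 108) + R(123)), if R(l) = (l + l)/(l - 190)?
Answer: 5*I*√2031038/3082 ≈ 2.312*I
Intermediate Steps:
G(z, V) = (V - z)/(2*z) (G(z, V) = (V - z)/((2*z)) = (V - z)*(1/(2*z)) = (V - z)/(2*z))
R(l) = 2*l/(-190 + l) (R(l) = (2*l)/(-190 + l) = 2*l/(-190 + l))
√(G(-46, 108) + R(123)) = √((½)*(108 - 1*(-46))/(-46) + 2*123/(-190 + 123)) = √((½)*(-1/46)*(108 + 46) + 2*123/(-67)) = √((½)*(-1/46)*154 + 2*123*(-1/67)) = √(-77/46 - 246/67) = √(-16475/3082) = 5*I*√2031038/3082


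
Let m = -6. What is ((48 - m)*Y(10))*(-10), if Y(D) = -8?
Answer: 4320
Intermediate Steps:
((48 - m)*Y(10))*(-10) = ((48 - 1*(-6))*(-8))*(-10) = ((48 + 6)*(-8))*(-10) = (54*(-8))*(-10) = -432*(-10) = 4320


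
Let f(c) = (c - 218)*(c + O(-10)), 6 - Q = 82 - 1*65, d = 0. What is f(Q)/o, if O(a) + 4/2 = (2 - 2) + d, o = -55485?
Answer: -2977/55485 ≈ -0.053654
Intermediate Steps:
O(a) = -2 (O(a) = -2 + ((2 - 2) + 0) = -2 + (0 + 0) = -2 + 0 = -2)
Q = -11 (Q = 6 - (82 - 1*65) = 6 - (82 - 65) = 6 - 1*17 = 6 - 17 = -11)
f(c) = (-218 + c)*(-2 + c) (f(c) = (c - 218)*(c - 2) = (-218 + c)*(-2 + c))
f(Q)/o = (436 + (-11)² - 220*(-11))/(-55485) = (436 + 121 + 2420)*(-1/55485) = 2977*(-1/55485) = -2977/55485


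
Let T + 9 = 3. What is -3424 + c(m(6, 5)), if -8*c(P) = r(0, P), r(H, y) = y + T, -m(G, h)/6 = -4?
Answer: -13705/4 ≈ -3426.3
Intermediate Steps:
T = -6 (T = -9 + 3 = -6)
m(G, h) = 24 (m(G, h) = -6*(-4) = 24)
r(H, y) = -6 + y (r(H, y) = y - 6 = -6 + y)
c(P) = ¾ - P/8 (c(P) = -(-6 + P)/8 = ¾ - P/8)
-3424 + c(m(6, 5)) = -3424 + (¾ - ⅛*24) = -3424 + (¾ - 3) = -3424 - 9/4 = -13705/4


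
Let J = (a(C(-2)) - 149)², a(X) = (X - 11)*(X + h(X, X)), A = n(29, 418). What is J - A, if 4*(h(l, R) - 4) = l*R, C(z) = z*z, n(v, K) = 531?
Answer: 53758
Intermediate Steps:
C(z) = z²
h(l, R) = 4 + R*l/4 (h(l, R) = 4 + (l*R)/4 = 4 + (R*l)/4 = 4 + R*l/4)
A = 531
a(X) = (-11 + X)*(4 + X + X²/4) (a(X) = (X - 11)*(X + (4 + X*X/4)) = (-11 + X)*(X + (4 + X²/4)) = (-11 + X)*(4 + X + X²/4))
J = 54289 (J = ((-44 - 7*(-2)² - 7*((-2)²)²/4 + ((-2)²)³/4) - 149)² = ((-44 - 7*4 - 7/4*4² + (¼)*4³) - 149)² = ((-44 - 28 - 7/4*16 + (¼)*64) - 149)² = ((-44 - 28 - 28 + 16) - 149)² = (-84 - 149)² = (-233)² = 54289)
J - A = 54289 - 1*531 = 54289 - 531 = 53758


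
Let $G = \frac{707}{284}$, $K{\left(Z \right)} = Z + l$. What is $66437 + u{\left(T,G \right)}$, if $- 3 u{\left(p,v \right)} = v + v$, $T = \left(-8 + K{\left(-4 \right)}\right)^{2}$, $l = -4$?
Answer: $\frac{28301455}{426} \approx 66435.0$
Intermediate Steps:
$K{\left(Z \right)} = -4 + Z$ ($K{\left(Z \right)} = Z - 4 = -4 + Z$)
$G = \frac{707}{284}$ ($G = 707 \cdot \frac{1}{284} = \frac{707}{284} \approx 2.4894$)
$T = 256$ ($T = \left(-8 - 8\right)^{2} = \left(-16\right)^{2} = 256$)
$u{\left(p,v \right)} = - \frac{2 v}{3}$ ($u{\left(p,v \right)} = - \frac{v + v}{3} = - \frac{2 v}{3}$)
$66437 + u{\left(T,G \right)} = 66437 - \frac{707}{426} = \frac{28301455}{426}$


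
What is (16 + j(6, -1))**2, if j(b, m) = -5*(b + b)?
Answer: 1936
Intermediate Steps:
j(b, m) = -10*b
(16 + j(6, -1))**2 = (16 - 10*6)**2 = (16 - 60)**2 = (-44)**2 = 1936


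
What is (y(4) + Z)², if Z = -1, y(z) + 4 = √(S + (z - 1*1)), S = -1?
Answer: (5 - √2)² ≈ 12.858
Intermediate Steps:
y(z) = -4 + √(-2 + z) (y(z) = -4 + √(-1 + (z - 1*1)) = -4 + √(-1 + (z - 1)) = -4 + √(-1 + (-1 + z)) = -4 + √(-2 + z))
(y(4) + Z)² = ((-4 + √(-2 + 4)) - 1)² = ((-4 + √2) - 1)² = (-5 + √2)²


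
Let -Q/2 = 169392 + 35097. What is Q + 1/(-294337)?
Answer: -120377357587/294337 ≈ -4.0898e+5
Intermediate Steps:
Q = -408978 (Q = -2*(169392 + 35097) = -2*204489 = -408978)
Q + 1/(-294337) = -408978 + 1/(-294337) = -408978 - 1/294337 = -120377357587/294337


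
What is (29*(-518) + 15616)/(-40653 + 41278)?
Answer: 594/625 ≈ 0.95040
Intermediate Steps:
(29*(-518) + 15616)/(-40653 + 41278) = (-15022 + 15616)/625 = 594*(1/625) = 594/625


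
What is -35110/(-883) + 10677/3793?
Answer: 142600021/3349219 ≈ 42.577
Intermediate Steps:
-35110/(-883) + 10677/3793 = -35110*(-1/883) + 10677*(1/3793) = 35110/883 + 10677/3793 = 142600021/3349219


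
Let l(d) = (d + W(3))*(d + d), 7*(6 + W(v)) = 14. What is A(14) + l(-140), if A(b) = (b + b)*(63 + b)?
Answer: 42476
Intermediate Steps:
W(v) = -4 (W(v) = -6 + (⅐)*14 = -6 + 2 = -4)
A(b) = 2*b*(63 + b) (A(b) = (2*b)*(63 + b) = 2*b*(63 + b))
l(d) = 2*d*(-4 + d) (l(d) = (d - 4)*(d + d) = (-4 + d)*(2*d) = 2*d*(-4 + d))
A(14) + l(-140) = 2*14*(63 + 14) + 2*(-140)*(-4 - 140) = 2*14*77 + 2*(-140)*(-144) = 2156 + 40320 = 42476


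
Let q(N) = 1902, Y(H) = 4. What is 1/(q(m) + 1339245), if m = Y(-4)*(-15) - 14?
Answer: 1/1341147 ≈ 7.4563e-7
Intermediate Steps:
m = -74 (m = 4*(-15) - 14 = -60 - 14 = -74)
1/(q(m) + 1339245) = 1/(1902 + 1339245) = 1/1341147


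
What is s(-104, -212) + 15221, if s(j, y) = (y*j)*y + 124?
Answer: -4658831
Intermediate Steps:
s(j, y) = 124 + j*y**2 (s(j, y) = (j*y)*y + 124 = j*y**2 + 124 = 124 + j*y**2)
s(-104, -212) + 15221 = (124 - 104*(-212)**2) + 15221 = (124 - 104*44944) + 15221 = (124 - 4674176) + 15221 = -4674052 + 15221 = -4658831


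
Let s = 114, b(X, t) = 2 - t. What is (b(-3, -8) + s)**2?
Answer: 15376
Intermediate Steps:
(b(-3, -8) + s)**2 = ((2 - 1*(-8)) + 114)**2 = ((2 + 8) + 114)**2 = (10 + 114)**2 = 124**2 = 15376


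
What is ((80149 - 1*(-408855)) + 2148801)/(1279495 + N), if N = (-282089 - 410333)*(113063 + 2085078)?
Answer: -2637805/1522039908007 ≈ -1.7331e-6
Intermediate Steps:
N = -1522041187502 (N = -692422*2198141 = -1522041187502)
((80149 - 1*(-408855)) + 2148801)/(1279495 + N) = ((80149 - 1*(-408855)) + 2148801)/(1279495 - 1522041187502) = ((80149 + 408855) + 2148801)/(-1522039908007) = (489004 + 2148801)*(-1/1522039908007) = 2637805*(-1/1522039908007) = -2637805/1522039908007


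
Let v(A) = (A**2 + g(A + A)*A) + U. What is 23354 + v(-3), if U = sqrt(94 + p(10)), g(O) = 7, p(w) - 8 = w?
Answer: 23342 + 4*sqrt(7) ≈ 23353.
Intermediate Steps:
p(w) = 8 + w
U = 4*sqrt(7) (U = sqrt(94 + (8 + 10)) = sqrt(94 + 18) = sqrt(112) = 4*sqrt(7) ≈ 10.583)
v(A) = A**2 + 4*sqrt(7) + 7*A (v(A) = (A**2 + 7*A) + 4*sqrt(7) = A**2 + 4*sqrt(7) + 7*A)
23354 + v(-3) = 23354 + ((-3)**2 + 4*sqrt(7) + 7*(-3)) = 23354 + (9 + 4*sqrt(7) - 21) = 23354 + (-12 + 4*sqrt(7)) = 23342 + 4*sqrt(7)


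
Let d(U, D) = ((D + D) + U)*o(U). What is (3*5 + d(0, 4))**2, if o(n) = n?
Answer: 225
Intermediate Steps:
d(U, D) = U*(U + 2*D) (d(U, D) = ((D + D) + U)*U = (2*D + U)*U = (U + 2*D)*U = U*(U + 2*D))
(3*5 + d(0, 4))**2 = (3*5 + 0*(0 + 2*4))**2 = (15 + 0*(0 + 8))**2 = (15 + 0*8)**2 = (15 + 0)**2 = 15**2 = 225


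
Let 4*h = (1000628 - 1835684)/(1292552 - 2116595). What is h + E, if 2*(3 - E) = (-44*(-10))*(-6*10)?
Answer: 3626682831/274681 ≈ 13203.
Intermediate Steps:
h = 69588/274681 (h = ((1000628 - 1835684)/(1292552 - 2116595))/4 = (-835056/(-824043))/4 = (-835056*(-1/824043))/4 = (¼)*(278352/274681) = 69588/274681 ≈ 0.25334)
E = 13203 (E = 3 - (-44*(-10))*(-6*10)/2 = 3 - 220*(-60) = 3 - ½*(-26400) = 3 + 13200 = 13203)
h + E = 69588/274681 + 13203 = 3626682831/274681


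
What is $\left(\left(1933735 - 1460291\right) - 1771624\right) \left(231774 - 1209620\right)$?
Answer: $1269420120280$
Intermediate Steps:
$\left(\left(1933735 - 1460291\right) - 1771624\right) \left(231774 - 1209620\right) = \left(\left(1933735 - 1460291\right) - 1771624\right) \left(-977846\right) = \left(473444 - 1771624\right) \left(-977846\right) = \left(-1298180\right) \left(-977846\right) = 1269420120280$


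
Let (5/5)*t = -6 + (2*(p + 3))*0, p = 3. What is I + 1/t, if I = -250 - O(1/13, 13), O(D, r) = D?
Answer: -19519/78 ≈ -250.24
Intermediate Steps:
I = -3251/13 (I = -250 - 1/13 = -3251/13 ≈ -250.08)
t = -6 (t = -6 + (2*(3 + 3))*0 = -6 + (2*6)*0 = -6 + 12*0 = -6 + 0 = -6)
I + 1/t = -3251/13 + 1/(-6) = -3251/13 - ⅙ = -19519/78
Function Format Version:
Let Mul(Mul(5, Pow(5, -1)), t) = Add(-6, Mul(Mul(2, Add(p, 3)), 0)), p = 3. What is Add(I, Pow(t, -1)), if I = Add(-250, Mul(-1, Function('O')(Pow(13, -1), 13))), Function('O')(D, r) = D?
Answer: Rational(-19519, 78) ≈ -250.24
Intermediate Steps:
I = Rational(-3251, 13) (I = Add(-250, Mul(-1, Pow(13, -1))) = Add(-250, Mul(-1, Rational(1, 13))) = Add(-250, Rational(-1, 13)) = Rational(-3251, 13) ≈ -250.08)
t = -6 (t = Add(-6, Mul(Mul(2, Add(3, 3)), 0)) = Add(-6, Mul(Mul(2, 6), 0)) = Add(-6, Mul(12, 0)) = Add(-6, 0) = -6)
Add(I, Pow(t, -1)) = Add(Rational(-3251, 13), Pow(-6, -1)) = Add(Rational(-3251, 13), Rational(-1, 6)) = Rational(-19519, 78)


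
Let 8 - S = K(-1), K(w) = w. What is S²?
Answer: 81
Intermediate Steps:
S = 9 (S = 8 - 1*(-1) = 8 + 1 = 9)
S² = 9² = 81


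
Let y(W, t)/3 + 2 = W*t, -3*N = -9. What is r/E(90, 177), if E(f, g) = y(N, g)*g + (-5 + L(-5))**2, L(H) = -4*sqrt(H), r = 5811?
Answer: 135998707/6572780028 - 9685*I*sqrt(5)/3286390014 ≈ 0.020691 - 6.5897e-6*I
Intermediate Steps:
N = 3 (N = -1/3*(-9) = 3)
y(W, t) = -6 + 3*W*t (y(W, t) = -6 + 3*(W*t) = -6 + 3*W*t)
E(f, g) = (-5 - 4*I*sqrt(5))**2 + g*(-6 + 9*g) (E(f, g) = (-6 + 3*3*g)*g + (-5 - 4*I*sqrt(5))**2 = (-6 + 9*g)*g + (-5 - 4*I*sqrt(5))**2 = g*(-6 + 9*g) + (-5 - 4*I*sqrt(5))**2 = (-5 - 4*I*sqrt(5))**2 + g*(-6 + 9*g))
r/E(90, 177) = 5811/(-55 - 6*177 + 9*177**2 + 40*I*sqrt(5)) = 5811/(-55 - 1062 + 9*31329 + 40*I*sqrt(5)) = 5811/(-55 - 1062 + 281961 + 40*I*sqrt(5)) = 5811/(280844 + 40*I*sqrt(5))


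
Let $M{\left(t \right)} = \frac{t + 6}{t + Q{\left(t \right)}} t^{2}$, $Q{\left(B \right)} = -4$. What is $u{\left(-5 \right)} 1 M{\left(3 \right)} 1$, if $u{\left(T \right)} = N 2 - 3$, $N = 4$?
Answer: $-405$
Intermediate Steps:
$u{\left(T \right)} = 5$ ($u{\left(T \right)} = 4 \cdot 2 - 3 = 8 - 3 = 5$)
$M{\left(t \right)} = \frac{t^{2} \left(6 + t\right)}{-4 + t}$ ($M{\left(t \right)} = \frac{t + 6}{t - 4} t^{2} = \frac{6 + t}{-4 + t} t^{2} = \frac{t^{2} \left(6 + t\right)}{-4 + t}$)
$u{\left(-5 \right)} 1 M{\left(3 \right)} 1 = 5 \cdot 1 \frac{3^{2} \left(6 + 3\right)}{-4 + 3} \cdot 1 = 5 \cdot 1 \cdot 9 \frac{1}{-1} \cdot 9 \cdot 1 = 5 \cdot 1 \cdot 9 \left(-1\right) 9 \cdot 1 = 5 \cdot 1 \left(-81\right) 1 = 5 \left(\left(-81\right) 1\right) = 5 \left(-81\right) = -405$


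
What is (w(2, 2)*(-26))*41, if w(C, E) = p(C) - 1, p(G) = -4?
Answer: 5330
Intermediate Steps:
w(C, E) = -5 (w(C, E) = -4 - 1 = -5)
(w(2, 2)*(-26))*41 = -5*(-26)*41 = 130*41 = 5330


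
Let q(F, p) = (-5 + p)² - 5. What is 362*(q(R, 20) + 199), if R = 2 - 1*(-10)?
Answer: 151678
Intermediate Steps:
R = 12 (R = 2 + 10 = 12)
q(F, p) = -5 + (-5 + p)²
362*(q(R, 20) + 199) = 362*((-5 + (-5 + 20)²) + 199) = 362*((-5 + 15²) + 199) = 362*((-5 + 225) + 199) = 362*(220 + 199) = 362*419 = 151678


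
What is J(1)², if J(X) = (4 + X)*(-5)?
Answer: 625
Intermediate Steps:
J(X) = -20 - 5*X
J(1)² = (-20 - 5*1)² = (-20 - 5)² = (-25)² = 625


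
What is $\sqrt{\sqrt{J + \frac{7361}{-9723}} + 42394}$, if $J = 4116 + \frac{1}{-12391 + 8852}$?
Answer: $\frac{\sqrt{50195651136102910746 + 172048485 \sqrt{194902376966279094}}}{34409697} \approx 206.05$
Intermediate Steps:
$J = \frac{14566523}{3539}$ ($J = 4116 + \frac{1}{-3539} = 4116 - \frac{1}{3539} = \frac{14566523}{3539} \approx 4116.0$)
$\sqrt{\sqrt{J + \frac{7361}{-9723}} + 42394} = \sqrt{\sqrt{\frac{14566523}{3539} + \frac{7361}{-9723}} + 42394} = \sqrt{\sqrt{\frac{14566523}{3539} + 7361 \left(- \frac{1}{9723}\right)} + 42394} = \sqrt{\sqrt{\frac{14566523}{3539} - \frac{7361}{9723}} + 42394} = \sqrt{\sqrt{\frac{141604252550}{34409697}} + 42394} = \sqrt{\frac{5 \sqrt{194902376966279094}}{34409697} + 42394} = \sqrt{42394 + \frac{5 \sqrt{194902376966279094}}{34409697}}$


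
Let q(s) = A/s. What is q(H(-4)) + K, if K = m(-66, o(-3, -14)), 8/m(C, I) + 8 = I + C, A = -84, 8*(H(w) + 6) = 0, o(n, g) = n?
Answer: 1070/77 ≈ 13.896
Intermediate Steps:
H(w) = -6 (H(w) = -6 + (⅛)*0 = -6 + 0 = -6)
q(s) = -84/s
m(C, I) = 8/(-8 + C + I) (m(C, I) = 8/(-8 + (I + C)) = 8/(-8 + (C + I)) = 8/(-8 + C + I))
K = -8/77 (K = 8/(-8 - 66 - 3) = 8/(-77) = 8*(-1/77) = -8/77 ≈ -0.10390)
q(H(-4)) + K = -84/(-6) - 8/77 = -84*(-⅙) - 8/77 = 14 - 8/77 = 1070/77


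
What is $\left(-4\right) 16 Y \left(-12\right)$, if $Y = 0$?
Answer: $0$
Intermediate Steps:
$\left(-4\right) 16 Y \left(-12\right) = \left(-4\right) 16 \cdot 0 \left(-12\right) = \left(-64\right) 0 = 0$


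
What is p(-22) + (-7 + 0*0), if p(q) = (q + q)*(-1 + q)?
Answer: 1005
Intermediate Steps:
p(q) = 2*q*(-1 + q) (p(q) = (2*q)*(-1 + q) = 2*q*(-1 + q))
p(-22) + (-7 + 0*0) = 2*(-22)*(-1 - 22) + (-7 + 0*0) = 2*(-22)*(-23) + (-7 + 0) = 1012 - 7 = 1005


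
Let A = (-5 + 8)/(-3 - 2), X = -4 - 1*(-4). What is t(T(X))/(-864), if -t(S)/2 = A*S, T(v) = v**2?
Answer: 0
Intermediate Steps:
X = 0 (X = -4 + 4 = 0)
A = -3/5 (A = 3/(-5) = 3*(-1/5) = -3/5 ≈ -0.60000)
t(S) = 6*S/5 (t(S) = -(-6)*S/5 = 6*S/5)
t(T(X))/(-864) = ((6/5)*0**2)/(-864) = ((6/5)*0)*(-1/864) = 0*(-1/864) = 0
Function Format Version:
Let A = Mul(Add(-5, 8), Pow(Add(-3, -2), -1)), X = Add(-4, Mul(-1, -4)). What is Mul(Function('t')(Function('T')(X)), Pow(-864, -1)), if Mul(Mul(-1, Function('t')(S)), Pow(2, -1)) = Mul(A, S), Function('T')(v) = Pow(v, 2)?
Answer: 0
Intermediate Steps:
X = 0 (X = Add(-4, 4) = 0)
A = Rational(-3, 5) (A = Mul(3, Pow(-5, -1)) = Mul(3, Rational(-1, 5)) = Rational(-3, 5) ≈ -0.60000)
Function('t')(S) = Mul(Rational(6, 5), S) (Function('t')(S) = Mul(-2, Mul(Rational(-3, 5), S)) = Mul(Rational(6, 5), S))
Mul(Function('t')(Function('T')(X)), Pow(-864, -1)) = Mul(Mul(Rational(6, 5), Pow(0, 2)), Pow(-864, -1)) = Mul(Mul(Rational(6, 5), 0), Rational(-1, 864)) = Mul(0, Rational(-1, 864)) = 0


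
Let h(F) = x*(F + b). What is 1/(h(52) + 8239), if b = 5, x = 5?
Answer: 1/8524 ≈ 0.00011732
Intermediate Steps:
h(F) = 25 + 5*F (h(F) = 5*(F + 5) = 5*(5 + F) = 25 + 5*F)
1/(h(52) + 8239) = 1/((25 + 5*52) + 8239) = 1/((25 + 260) + 8239) = 1/(285 + 8239) = 1/8524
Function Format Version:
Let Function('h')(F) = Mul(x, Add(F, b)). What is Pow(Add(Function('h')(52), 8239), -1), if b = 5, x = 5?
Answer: Rational(1, 8524) ≈ 0.00011732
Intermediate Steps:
Function('h')(F) = Add(25, Mul(5, F)) (Function('h')(F) = Mul(5, Add(F, 5)) = Mul(5, Add(5, F)) = Add(25, Mul(5, F)))
Pow(Add(Function('h')(52), 8239), -1) = Pow(Add(Add(25, Mul(5, 52)), 8239), -1) = Pow(Add(Add(25, 260), 8239), -1) = Pow(Add(285, 8239), -1) = Pow(8524, -1) = Rational(1, 8524)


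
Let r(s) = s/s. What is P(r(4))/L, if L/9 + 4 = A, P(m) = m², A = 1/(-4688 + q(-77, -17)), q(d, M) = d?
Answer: -4765/171549 ≈ -0.027776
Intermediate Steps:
r(s) = 1
A = -1/4765 (A = 1/(-4688 - 77) = 1/(-4765) = -1/4765 ≈ -0.00020986)
L = -171549/4765 (L = -36 + 9*(-1/4765) = -36 - 9/4765 = -171549/4765 ≈ -36.002)
P(r(4))/L = 1²/(-171549/4765) = 1*(-4765/171549) = -4765/171549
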